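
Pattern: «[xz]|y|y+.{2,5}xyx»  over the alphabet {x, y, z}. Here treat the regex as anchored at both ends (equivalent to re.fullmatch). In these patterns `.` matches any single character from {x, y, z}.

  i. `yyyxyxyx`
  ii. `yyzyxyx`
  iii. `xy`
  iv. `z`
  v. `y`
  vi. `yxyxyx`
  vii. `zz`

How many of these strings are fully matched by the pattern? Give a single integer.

5

i → match
ii → match
iii → no match
iv → match
v → match
vi → match
vii → no match
Total matched: 5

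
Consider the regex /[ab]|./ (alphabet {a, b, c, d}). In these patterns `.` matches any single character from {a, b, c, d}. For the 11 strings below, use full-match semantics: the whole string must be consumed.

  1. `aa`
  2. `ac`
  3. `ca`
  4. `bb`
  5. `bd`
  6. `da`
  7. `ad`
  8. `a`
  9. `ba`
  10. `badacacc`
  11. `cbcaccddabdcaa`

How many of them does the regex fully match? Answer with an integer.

1

1 → no match
2 → no match
3 → no match
4 → no match
5 → no match
6 → no match
7 → no match
8 → match
9 → no match
10 → no match
11 → no match
Total matched: 1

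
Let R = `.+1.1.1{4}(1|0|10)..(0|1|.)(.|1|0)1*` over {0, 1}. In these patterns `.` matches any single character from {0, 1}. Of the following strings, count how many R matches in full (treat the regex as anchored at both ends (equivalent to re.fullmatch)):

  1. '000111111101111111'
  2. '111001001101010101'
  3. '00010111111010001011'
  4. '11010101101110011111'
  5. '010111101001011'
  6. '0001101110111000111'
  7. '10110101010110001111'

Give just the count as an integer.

1 → no match
2 → no match
3 → no match
4 → no match
5 → no match
6 → no match
7 → no match
Total matched: 0

0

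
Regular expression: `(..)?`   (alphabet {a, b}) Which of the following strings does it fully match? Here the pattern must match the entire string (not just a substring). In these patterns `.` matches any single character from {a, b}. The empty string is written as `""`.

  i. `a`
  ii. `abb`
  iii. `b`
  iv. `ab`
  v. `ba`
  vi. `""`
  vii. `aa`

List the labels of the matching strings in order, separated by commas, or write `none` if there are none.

i → no match
ii → no match
iii → no match
iv → match
v → match
vi → match
vii → match

iv, v, vi, vii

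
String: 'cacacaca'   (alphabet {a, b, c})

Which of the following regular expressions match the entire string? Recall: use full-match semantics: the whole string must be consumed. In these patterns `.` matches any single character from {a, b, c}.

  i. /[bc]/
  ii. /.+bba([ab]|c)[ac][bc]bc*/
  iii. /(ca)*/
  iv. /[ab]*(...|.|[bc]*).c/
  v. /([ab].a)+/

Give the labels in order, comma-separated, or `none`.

iii

i → no match
ii → no match
iii → match
iv → no match — must end with 'c'
v → no match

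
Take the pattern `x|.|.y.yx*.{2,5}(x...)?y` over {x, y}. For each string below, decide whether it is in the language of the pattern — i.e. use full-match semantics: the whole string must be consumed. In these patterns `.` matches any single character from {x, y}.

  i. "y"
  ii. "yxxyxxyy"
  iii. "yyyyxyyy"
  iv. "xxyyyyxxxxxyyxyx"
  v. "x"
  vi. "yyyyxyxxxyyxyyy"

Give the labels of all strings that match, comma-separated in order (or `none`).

i, iii, v

i. "y" → match
ii. "yxxyxxyy" → no match
iii. "yyyyxyyy" → match
iv → no match
v. "x" → match
vi → no match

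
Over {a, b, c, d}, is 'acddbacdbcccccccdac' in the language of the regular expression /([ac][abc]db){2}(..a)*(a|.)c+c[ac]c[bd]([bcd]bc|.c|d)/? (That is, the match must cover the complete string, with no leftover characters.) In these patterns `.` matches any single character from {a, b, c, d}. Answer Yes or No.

No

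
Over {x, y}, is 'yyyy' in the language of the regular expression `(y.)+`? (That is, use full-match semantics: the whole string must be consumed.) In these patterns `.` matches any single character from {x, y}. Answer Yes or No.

Yes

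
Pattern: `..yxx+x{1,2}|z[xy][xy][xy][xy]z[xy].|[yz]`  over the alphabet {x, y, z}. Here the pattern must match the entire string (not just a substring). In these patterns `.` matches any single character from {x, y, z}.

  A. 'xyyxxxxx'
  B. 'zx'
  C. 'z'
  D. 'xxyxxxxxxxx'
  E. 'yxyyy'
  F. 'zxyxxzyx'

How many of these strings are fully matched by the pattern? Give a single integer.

A. 'xyyxxxxx' → match
B. 'zx' → no match
C. 'z' → match
D. 'xxyxxxxxxxx' → match
E. 'yxyyy' → no match
F. 'zxyxxzyx' → match
Total matched: 4

4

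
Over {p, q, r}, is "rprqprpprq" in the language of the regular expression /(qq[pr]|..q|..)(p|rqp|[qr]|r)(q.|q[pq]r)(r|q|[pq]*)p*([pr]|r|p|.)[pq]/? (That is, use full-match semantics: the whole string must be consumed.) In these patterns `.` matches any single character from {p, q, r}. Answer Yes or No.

Yes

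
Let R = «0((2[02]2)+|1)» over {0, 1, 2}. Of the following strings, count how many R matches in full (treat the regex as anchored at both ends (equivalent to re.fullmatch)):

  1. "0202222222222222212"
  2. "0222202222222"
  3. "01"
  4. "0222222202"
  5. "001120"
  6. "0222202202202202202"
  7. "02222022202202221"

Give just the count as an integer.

4

1 → no match
2 → match
3 → match
4 → match
5 → no match
6 → match
7 → no match
Total matched: 4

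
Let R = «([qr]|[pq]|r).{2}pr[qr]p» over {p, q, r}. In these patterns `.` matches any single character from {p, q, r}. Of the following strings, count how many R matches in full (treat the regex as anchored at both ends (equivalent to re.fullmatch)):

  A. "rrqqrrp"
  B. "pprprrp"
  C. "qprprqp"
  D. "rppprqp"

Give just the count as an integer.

3

A → no match
B → match
C → match
D → match
Total matched: 3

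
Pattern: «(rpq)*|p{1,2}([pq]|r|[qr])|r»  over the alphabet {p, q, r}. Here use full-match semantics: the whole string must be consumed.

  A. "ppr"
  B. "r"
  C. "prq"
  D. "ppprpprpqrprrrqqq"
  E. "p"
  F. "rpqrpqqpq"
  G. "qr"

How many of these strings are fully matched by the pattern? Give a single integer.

2

A. "ppr" → match
B. "r" → match
C. "prq" → no match
D → no match
E. "p" → no match
F. "rpqrpqqpq" → no match
G. "qr" → no match
Total matched: 2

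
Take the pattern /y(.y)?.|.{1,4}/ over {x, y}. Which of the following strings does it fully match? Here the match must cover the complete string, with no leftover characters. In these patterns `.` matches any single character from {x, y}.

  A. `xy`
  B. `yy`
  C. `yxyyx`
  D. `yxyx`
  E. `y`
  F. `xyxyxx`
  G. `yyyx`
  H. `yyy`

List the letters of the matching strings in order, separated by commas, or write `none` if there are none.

A → match
B → match
C → no match
D → match
E → match
F → no match
G → match
H → match

A, B, D, E, G, H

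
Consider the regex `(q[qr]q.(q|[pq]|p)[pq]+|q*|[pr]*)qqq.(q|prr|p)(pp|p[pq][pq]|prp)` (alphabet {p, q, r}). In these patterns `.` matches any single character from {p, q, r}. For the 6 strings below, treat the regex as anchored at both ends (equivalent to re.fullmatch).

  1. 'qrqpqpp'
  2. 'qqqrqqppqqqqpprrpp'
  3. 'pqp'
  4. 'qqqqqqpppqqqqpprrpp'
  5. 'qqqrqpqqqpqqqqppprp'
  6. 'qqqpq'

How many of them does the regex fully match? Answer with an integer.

3

1 → no match
2 → match
3 → no match
4 → match
5 → match
6 → no match
Total matched: 3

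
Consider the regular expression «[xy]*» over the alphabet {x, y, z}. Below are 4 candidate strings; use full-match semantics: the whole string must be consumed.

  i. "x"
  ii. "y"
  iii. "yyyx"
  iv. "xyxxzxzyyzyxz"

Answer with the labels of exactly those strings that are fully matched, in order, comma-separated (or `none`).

i → match
ii → match
iii → match
iv → no match

i, ii, iii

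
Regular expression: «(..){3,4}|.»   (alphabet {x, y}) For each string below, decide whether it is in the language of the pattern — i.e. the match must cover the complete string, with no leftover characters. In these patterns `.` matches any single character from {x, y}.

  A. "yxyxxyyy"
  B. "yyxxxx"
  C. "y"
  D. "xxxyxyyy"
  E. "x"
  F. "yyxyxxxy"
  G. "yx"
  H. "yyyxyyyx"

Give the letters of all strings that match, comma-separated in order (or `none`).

A → match
B → match
C → match
D → match
E → match
F → match
G → no match
H → match

A, B, C, D, E, F, H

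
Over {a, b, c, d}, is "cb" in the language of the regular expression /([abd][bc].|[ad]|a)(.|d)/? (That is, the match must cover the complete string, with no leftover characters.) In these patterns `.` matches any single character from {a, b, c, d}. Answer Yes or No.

No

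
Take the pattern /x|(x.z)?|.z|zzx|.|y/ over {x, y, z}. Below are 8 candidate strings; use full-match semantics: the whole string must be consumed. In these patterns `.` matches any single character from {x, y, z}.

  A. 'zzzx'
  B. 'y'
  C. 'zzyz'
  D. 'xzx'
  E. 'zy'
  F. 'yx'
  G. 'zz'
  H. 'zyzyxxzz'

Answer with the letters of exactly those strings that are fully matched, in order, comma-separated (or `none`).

A → no match
B → match
C → no match
D → no match
E → no match
F → no match
G → match
H → no match

B, G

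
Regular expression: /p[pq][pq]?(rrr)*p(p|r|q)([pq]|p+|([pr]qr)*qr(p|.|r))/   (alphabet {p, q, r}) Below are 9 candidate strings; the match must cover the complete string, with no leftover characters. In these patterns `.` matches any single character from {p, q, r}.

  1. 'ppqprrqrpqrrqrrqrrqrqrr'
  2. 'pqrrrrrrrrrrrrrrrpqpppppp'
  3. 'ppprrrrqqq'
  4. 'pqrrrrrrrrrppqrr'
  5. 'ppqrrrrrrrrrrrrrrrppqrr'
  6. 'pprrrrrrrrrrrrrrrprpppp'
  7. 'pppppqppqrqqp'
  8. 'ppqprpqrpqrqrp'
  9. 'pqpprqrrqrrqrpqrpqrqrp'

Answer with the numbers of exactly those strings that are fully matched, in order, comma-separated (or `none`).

1 → match
2 → match
3. 'ppprrrrqqq' → no match
4 → match
5 → match
6 → match
7 → no match
8 → match
9 → match

1, 2, 4, 5, 6, 8, 9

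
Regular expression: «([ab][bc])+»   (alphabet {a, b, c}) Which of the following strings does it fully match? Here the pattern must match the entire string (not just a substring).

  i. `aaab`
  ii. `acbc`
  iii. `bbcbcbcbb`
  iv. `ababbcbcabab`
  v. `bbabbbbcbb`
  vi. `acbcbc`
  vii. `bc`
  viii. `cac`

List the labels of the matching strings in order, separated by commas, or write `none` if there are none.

i → no match
ii → match
iii → no match
iv → match
v → match
vi → match
vii → match
viii → no match

ii, iv, v, vi, vii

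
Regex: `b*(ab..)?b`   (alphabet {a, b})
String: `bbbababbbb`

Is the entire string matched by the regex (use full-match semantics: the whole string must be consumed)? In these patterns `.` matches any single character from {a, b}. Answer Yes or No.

No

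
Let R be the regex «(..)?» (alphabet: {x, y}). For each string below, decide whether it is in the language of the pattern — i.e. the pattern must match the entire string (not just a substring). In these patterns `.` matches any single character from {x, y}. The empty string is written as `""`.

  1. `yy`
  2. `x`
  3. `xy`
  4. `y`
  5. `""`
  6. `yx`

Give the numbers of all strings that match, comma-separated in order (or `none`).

1 → match
2 → no match
3 → match
4 → no match
5 → match
6 → match

1, 3, 5, 6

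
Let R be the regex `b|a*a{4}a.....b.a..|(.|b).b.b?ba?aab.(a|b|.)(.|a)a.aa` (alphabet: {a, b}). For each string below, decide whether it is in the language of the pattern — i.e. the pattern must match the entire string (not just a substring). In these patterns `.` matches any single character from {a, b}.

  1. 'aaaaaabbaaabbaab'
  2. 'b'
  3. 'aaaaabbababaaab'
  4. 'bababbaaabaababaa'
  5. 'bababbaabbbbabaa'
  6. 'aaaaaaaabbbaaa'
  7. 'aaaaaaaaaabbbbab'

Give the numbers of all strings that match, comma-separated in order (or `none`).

1, 2, 3, 4, 5

1 → match
2 → match
3 → match
4 → match
5 → match
6 → no match
7 → no match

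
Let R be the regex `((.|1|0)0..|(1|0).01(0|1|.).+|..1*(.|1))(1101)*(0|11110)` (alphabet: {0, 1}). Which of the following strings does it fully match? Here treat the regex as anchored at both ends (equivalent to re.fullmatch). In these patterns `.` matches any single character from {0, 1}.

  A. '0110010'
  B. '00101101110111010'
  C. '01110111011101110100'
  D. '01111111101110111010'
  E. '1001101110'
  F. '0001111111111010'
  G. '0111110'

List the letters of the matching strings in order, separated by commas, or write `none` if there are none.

B, D, E, F, G

A → no match
B → match
C → no match
D → match
E → match
F → match
G → match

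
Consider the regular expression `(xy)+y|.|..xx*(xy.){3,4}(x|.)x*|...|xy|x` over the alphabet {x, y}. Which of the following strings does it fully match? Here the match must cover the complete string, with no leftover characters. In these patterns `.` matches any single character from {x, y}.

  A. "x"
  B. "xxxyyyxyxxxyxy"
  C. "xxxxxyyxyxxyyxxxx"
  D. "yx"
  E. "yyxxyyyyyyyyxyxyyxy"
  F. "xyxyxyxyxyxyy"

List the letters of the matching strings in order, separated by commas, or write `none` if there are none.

A → match
B → no match
C → match
D → no match
E → no match
F → match

A, C, F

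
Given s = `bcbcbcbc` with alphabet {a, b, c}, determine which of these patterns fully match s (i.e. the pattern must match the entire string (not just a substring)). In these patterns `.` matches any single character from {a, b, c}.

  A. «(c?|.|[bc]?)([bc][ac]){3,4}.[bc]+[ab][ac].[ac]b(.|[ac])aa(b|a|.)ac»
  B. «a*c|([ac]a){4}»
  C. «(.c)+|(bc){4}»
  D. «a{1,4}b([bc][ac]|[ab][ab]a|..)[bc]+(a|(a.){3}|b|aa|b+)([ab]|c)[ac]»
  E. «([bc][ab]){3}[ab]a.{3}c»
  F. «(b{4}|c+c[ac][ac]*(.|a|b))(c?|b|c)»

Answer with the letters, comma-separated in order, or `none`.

C

A → no match — must end with `ac`
B → no match
C → match
D → no match — must start with `a`
E → no match
F → no match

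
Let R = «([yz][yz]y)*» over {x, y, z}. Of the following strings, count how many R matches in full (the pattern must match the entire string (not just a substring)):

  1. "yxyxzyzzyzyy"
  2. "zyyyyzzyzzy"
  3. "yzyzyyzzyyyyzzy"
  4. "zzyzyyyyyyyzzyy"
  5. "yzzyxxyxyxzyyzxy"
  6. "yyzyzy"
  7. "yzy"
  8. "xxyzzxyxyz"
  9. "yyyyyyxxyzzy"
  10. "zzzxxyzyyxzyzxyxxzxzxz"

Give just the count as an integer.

1 → no match
2 → no match
3 → match
4 → no match
5 → no match
6 → no match
7 → match
8 → no match
9 → no match
10 → no match
Total matched: 2

2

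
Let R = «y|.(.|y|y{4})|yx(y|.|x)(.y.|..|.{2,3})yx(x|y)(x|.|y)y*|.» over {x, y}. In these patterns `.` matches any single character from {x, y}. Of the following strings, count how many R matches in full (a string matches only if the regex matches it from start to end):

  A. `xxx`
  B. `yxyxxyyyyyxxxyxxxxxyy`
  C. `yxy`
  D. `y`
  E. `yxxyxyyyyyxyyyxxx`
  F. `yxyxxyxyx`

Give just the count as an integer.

A. `xxx` → no match
B → no match
C. `yxy` → no match
D. `y` → match
E → no match
F. `yxyxxyxyx` → match
Total matched: 2

2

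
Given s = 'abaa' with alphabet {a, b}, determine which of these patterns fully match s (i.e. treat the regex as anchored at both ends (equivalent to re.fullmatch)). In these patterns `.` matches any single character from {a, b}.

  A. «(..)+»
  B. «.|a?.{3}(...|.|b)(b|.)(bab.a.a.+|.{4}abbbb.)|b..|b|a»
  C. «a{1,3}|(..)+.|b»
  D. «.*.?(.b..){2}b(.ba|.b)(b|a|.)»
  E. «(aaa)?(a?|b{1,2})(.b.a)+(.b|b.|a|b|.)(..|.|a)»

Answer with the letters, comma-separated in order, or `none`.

A

A → match
B → no match
C → no match
D → no match
E → no match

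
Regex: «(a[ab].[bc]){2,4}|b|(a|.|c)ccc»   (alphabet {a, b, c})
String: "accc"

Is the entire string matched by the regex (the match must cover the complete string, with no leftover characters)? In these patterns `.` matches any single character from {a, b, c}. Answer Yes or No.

Yes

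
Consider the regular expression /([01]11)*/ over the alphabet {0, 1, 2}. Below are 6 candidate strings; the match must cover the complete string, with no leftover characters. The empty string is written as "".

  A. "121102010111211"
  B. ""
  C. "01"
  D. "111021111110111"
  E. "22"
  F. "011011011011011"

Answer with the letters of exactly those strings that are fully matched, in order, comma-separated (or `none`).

A → no match
B → match
C → no match
D → no match
E → no match
F → match

B, F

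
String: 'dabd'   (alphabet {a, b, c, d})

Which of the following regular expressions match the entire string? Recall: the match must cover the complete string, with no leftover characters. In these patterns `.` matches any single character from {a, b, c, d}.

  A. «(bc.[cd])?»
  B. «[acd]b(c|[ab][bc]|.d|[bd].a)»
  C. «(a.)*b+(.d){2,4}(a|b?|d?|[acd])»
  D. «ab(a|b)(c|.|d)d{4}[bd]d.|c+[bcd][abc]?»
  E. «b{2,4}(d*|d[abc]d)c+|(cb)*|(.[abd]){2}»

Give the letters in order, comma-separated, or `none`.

A → no match
B → no match
C → no match
D → no match
E → match

E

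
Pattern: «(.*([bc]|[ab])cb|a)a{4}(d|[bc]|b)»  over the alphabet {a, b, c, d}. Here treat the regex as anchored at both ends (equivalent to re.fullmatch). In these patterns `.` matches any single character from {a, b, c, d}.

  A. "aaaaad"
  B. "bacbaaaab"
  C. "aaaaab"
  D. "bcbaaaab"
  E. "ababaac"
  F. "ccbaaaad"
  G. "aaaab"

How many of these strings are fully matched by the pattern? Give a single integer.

A → match
B → match
C → match
D → match
E → no match
F → match
G → no match
Total matched: 5

5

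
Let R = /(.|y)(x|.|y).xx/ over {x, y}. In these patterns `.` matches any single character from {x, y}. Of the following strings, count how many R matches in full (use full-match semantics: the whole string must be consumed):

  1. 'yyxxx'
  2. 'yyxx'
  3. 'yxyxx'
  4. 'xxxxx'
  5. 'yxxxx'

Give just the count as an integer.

1 → match
2 → no match
3 → match
4 → match
5 → match
Total matched: 4

4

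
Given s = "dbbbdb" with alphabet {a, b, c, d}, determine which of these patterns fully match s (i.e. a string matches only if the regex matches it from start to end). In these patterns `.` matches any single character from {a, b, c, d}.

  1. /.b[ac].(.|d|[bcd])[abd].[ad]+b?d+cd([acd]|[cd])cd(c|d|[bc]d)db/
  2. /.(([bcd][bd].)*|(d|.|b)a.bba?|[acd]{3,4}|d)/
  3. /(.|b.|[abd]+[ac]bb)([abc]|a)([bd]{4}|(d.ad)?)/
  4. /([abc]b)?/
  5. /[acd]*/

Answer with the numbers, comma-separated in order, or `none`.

3

1 → no match
2 → no match
3 → match
4 → no match
5 → no match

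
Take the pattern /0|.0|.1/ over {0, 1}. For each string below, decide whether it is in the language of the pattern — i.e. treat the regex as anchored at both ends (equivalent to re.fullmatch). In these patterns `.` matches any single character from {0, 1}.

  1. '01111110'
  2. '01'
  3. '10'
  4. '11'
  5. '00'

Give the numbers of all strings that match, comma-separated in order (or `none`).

1 → no match
2 → match
3 → match
4 → match
5 → match

2, 3, 4, 5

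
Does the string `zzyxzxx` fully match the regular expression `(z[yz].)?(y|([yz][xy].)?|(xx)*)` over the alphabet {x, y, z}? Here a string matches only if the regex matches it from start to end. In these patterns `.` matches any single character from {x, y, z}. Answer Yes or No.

No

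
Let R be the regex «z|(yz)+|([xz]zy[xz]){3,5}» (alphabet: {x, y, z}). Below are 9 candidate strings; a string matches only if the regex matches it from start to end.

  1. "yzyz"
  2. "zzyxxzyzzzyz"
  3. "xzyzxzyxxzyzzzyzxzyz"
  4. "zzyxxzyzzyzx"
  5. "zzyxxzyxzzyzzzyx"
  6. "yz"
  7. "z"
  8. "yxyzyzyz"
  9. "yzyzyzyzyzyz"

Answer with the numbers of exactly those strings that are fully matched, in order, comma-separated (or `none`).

1, 2, 3, 5, 6, 7, 9

1. "yzyz" → match
2. "zzyxxzyzzzyz" → match
3 → match
4. "zzyxxzyzzyzx" → no match
5 → match
6. "yz" → match
7. "z" → match
8. "yxyzyzyz" → no match
9. "yzyzyzyzyzyz" → match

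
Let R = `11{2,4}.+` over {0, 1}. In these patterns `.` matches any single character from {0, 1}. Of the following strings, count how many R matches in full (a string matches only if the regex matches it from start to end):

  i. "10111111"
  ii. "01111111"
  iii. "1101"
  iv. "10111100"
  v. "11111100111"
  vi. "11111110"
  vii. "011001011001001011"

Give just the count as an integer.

2

i. "10111111" → no match — must start with "11"
ii. "01111111" → no match — must start with "11"
iii. "1101" → no match
iv. "10111100" → no match — must start with "11"
v. "11111100111" → match
vi. "11111110" → match
vii → no match — must start with "11"
Total matched: 2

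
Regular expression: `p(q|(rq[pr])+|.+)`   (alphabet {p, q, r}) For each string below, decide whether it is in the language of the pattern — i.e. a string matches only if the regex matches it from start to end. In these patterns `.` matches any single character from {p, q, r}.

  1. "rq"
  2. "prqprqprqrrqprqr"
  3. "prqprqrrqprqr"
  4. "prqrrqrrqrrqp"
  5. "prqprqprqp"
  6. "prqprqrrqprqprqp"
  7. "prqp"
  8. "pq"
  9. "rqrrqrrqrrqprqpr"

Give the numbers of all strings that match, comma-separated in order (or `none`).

1 → no match — must start with "p"
2 → match
3 → match
4 → match
5 → match
6 → match
7 → match
8 → match
9 → no match — must start with "p"

2, 3, 4, 5, 6, 7, 8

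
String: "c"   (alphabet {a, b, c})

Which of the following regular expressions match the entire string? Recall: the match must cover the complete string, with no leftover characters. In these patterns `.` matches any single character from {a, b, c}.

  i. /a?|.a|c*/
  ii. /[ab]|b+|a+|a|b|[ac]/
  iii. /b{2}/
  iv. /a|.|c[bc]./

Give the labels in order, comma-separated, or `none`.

i, ii, iv

i → match
ii → match
iii → no match — must start with "b"
iv → match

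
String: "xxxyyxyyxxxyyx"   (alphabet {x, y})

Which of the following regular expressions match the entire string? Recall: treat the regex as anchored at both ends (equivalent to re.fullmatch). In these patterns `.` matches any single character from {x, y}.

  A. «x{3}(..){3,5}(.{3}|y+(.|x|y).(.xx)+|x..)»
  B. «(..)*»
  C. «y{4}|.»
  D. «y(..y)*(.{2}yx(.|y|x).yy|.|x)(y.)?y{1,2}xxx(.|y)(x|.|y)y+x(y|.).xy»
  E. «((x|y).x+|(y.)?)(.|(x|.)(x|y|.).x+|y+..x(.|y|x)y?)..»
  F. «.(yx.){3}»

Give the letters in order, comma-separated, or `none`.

A, B

A → match
B → match
C → no match
D → no match — must start with "y"
E → no match
F → no match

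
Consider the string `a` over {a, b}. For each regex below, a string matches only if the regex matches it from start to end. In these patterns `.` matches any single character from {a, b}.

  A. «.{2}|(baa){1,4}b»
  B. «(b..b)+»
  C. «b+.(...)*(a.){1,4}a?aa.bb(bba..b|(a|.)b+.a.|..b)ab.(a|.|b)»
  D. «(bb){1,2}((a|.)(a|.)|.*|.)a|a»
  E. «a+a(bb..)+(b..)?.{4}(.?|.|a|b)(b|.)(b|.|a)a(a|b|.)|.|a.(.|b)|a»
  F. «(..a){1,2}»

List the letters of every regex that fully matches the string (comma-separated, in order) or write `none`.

A → no match
B → no match — must start with `b`
C → no match — must start with `b`
D → match
E → match
F → no match

D, E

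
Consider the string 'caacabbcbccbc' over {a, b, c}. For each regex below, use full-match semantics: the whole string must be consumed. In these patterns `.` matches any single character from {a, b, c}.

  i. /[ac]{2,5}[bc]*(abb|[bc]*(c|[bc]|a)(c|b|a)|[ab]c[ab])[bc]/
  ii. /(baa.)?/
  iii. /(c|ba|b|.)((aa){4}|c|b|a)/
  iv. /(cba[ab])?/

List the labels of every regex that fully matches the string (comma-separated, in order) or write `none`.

i

i → match
ii → no match
iii → no match
iv → no match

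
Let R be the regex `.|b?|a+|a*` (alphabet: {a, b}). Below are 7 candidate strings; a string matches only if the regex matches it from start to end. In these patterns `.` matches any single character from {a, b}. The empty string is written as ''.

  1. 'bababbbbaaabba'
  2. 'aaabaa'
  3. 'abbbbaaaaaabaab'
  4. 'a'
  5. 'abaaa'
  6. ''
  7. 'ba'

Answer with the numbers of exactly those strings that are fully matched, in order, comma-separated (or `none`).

1 → no match
2 → no match
3 → no match
4 → match
5 → no match
6 → match
7 → no match

4, 6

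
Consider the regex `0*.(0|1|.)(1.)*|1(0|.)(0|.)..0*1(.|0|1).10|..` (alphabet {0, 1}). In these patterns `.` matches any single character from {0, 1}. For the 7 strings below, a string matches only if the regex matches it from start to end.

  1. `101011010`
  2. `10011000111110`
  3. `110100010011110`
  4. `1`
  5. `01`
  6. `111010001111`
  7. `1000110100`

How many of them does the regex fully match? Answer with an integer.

1

1 → no match
2 → no match
3 → no match
4 → no match
5 → match
6 → no match
7 → no match
Total matched: 1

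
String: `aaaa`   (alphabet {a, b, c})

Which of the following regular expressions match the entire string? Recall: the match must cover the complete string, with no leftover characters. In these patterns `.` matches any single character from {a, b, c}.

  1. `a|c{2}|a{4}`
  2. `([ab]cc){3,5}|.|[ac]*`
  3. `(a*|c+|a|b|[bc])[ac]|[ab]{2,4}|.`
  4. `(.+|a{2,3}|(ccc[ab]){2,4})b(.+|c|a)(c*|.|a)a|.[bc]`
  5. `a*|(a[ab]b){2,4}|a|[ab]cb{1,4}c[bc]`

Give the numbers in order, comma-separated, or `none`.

1, 2, 3, 5

1 → match
2 → match
3 → match
4 → no match
5 → match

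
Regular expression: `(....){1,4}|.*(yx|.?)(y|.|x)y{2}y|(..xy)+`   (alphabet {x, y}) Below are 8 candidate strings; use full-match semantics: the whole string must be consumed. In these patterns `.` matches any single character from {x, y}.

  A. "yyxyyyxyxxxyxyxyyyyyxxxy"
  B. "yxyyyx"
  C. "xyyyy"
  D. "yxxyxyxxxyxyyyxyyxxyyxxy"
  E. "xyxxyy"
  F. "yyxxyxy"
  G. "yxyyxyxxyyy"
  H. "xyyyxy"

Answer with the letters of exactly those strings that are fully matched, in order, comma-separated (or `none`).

A → no match
B → no match
C → match
D → no match
E → no match
F → no match
G → match
H → no match

C, G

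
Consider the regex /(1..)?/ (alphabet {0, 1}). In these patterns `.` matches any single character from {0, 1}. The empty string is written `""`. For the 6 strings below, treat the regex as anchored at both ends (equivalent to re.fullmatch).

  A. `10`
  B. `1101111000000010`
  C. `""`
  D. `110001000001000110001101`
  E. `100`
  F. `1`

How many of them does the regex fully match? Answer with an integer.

A → no match
B → no match
C → match
D → no match
E → match
F → no match
Total matched: 2

2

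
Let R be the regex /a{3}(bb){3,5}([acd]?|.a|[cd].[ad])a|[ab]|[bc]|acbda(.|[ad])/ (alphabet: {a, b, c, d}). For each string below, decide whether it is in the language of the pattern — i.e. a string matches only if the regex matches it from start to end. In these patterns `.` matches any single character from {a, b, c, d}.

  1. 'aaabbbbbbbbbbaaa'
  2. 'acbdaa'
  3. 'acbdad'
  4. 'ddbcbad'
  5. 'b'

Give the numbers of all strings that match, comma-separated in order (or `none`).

1 → match
2 → match
3 → match
4 → no match
5 → match

1, 2, 3, 5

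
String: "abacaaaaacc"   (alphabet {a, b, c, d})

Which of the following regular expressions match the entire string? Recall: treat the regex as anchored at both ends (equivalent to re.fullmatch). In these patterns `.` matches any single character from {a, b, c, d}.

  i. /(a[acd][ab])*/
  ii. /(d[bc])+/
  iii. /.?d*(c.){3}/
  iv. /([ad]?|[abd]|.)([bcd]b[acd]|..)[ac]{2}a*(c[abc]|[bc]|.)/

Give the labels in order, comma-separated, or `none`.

iv

i → no match
ii → no match — must start with "d"
iii → no match
iv → match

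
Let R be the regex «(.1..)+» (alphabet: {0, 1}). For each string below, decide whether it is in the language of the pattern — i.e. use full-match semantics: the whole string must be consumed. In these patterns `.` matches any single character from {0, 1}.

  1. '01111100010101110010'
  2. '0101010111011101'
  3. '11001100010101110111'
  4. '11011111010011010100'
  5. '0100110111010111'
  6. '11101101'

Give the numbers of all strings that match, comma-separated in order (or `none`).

1 → no match
2 → match
3 → match
4 → match
5 → match
6 → match

2, 3, 4, 5, 6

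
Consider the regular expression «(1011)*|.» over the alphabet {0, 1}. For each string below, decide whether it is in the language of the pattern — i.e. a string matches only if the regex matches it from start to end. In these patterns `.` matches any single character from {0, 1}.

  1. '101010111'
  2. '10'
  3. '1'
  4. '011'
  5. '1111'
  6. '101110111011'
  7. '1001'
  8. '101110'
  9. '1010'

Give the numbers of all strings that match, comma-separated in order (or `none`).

1. '101010111' → no match
2. '10' → no match
3. '1' → match
4. '011' → no match
5. '1111' → no match
6. '101110111011' → match
7. '1001' → no match
8. '101110' → no match
9. '1010' → no match

3, 6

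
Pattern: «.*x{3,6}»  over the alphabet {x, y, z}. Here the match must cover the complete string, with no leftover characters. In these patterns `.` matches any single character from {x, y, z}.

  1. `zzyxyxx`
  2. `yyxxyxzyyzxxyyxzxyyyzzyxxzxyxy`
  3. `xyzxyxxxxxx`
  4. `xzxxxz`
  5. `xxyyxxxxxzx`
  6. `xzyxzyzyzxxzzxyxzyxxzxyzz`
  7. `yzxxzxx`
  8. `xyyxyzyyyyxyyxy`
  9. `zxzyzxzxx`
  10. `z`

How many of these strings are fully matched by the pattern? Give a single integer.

1 → no match
2 → no match — must end with `x`
3 → match
4 → no match — must end with `x`
5 → no match
6 → no match — must end with `x`
7 → no match
8 → no match — must end with `x`
9 → no match
10 → no match — must end with `x`
Total matched: 1

1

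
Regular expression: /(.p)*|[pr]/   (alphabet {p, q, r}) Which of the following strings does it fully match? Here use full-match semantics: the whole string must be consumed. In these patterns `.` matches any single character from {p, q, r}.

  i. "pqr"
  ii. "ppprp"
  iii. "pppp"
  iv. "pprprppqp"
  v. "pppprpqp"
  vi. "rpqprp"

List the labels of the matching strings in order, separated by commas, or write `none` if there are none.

iii, v, vi

i → no match
ii → no match
iii → match
iv → no match
v → match
vi → match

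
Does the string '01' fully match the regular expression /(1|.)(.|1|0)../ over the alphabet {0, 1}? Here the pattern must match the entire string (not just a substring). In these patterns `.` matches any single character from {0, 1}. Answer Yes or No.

No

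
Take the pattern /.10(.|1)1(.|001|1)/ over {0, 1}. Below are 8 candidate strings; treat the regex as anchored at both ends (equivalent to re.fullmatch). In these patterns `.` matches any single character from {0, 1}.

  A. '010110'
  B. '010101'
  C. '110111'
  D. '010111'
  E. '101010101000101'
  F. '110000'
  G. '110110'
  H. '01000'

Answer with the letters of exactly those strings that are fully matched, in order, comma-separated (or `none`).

A → match
B → no match
C → match
D → match
E → no match
F → no match
G → match
H → no match

A, C, D, G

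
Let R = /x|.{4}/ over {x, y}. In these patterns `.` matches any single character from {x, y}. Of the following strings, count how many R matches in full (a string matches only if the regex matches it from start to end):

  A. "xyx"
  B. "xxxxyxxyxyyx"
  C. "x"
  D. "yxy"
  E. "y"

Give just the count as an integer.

A → no match
B → no match
C → match
D → no match
E → no match
Total matched: 1

1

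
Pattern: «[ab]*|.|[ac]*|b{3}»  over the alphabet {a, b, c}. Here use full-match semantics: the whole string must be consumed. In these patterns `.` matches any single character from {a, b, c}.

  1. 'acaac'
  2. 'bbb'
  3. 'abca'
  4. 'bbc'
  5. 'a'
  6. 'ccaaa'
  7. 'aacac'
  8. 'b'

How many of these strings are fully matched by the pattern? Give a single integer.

6

1 → match
2 → match
3 → no match
4 → no match
5 → match
6 → match
7 → match
8 → match
Total matched: 6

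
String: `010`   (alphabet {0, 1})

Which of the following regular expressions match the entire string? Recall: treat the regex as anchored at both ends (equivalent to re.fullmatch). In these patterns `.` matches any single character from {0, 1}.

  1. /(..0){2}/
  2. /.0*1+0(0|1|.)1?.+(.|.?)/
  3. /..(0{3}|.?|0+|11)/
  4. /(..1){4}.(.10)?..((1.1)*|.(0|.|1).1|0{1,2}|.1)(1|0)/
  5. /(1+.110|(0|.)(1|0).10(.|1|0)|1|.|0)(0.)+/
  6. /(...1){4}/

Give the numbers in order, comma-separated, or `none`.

3

1 → no match
2 → no match
3 → match
4 → no match
5 → no match
6 → no match — must end with `1`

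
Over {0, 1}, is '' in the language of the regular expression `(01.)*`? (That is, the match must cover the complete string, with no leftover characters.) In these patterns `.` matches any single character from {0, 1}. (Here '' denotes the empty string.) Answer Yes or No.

Yes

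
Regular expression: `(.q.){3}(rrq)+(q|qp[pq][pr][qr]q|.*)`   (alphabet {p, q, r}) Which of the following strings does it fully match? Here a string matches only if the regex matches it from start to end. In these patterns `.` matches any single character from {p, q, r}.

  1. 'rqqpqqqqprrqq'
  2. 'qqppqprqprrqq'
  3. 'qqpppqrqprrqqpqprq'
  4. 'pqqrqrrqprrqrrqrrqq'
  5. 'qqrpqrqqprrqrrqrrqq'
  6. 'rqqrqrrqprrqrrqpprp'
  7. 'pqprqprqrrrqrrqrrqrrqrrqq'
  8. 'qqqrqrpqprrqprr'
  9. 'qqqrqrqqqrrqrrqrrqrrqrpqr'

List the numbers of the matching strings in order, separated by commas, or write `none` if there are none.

1 → match
2 → match
3 → no match
4 → match
5 → match
6 → match
7 → match
8 → match
9 → match

1, 2, 4, 5, 6, 7, 8, 9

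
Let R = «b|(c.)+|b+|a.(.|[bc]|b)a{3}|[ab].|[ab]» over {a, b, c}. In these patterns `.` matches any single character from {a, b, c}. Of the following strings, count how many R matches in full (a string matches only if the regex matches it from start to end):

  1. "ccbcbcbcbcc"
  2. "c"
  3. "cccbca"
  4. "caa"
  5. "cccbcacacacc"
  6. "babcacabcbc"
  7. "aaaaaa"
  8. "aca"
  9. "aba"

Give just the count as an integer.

3

1 → no match
2 → no match
3 → match
4 → no match
5 → match
6 → no match
7 → match
8 → no match
9 → no match
Total matched: 3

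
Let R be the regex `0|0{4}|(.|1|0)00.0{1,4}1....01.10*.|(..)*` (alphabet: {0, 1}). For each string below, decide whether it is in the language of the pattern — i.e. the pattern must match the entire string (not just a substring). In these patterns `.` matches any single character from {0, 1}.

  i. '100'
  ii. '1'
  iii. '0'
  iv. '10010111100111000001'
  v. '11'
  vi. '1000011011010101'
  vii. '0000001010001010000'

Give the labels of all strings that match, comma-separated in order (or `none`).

iii, iv, v, vi, vii

i. '100' → no match
ii. '1' → no match
iii. '0' → match
iv → match
v. '11' → match
vi → match
vii → match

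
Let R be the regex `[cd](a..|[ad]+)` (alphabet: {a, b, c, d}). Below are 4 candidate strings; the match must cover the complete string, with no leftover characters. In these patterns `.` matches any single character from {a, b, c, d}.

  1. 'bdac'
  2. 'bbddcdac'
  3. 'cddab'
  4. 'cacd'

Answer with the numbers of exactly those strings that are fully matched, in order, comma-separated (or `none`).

4

1 → no match
2 → no match
3 → no match
4 → match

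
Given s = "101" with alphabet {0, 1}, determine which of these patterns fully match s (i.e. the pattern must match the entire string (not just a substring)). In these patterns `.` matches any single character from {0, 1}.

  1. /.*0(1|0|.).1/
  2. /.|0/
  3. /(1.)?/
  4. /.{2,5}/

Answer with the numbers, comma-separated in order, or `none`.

1 → no match
2 → no match
3 → no match
4 → match

4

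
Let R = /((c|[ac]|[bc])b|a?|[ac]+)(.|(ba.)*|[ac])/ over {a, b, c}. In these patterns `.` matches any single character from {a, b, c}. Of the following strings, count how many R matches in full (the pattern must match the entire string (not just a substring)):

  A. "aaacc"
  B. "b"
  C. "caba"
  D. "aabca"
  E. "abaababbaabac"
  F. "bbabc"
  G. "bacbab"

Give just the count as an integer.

4

A → match
B → match
C → no match
D → no match
E → match
F → no match
G → match
Total matched: 4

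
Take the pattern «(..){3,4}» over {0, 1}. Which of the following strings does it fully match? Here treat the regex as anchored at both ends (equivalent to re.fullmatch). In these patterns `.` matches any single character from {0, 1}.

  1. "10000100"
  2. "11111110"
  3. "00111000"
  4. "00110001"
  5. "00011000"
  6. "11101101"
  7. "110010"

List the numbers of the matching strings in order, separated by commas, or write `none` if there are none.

1 → match
2 → match
3 → match
4 → match
5 → match
6 → match
7 → match

1, 2, 3, 4, 5, 6, 7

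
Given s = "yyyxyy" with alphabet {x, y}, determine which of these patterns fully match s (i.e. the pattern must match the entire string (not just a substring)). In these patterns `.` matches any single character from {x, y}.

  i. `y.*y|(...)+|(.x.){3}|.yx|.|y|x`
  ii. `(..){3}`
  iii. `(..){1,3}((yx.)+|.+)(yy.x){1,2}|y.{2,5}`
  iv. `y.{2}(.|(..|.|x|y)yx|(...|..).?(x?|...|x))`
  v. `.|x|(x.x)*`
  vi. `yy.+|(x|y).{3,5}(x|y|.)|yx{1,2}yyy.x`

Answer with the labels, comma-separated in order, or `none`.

i, ii, iii, iv, vi

i → match
ii → match
iii → match
iv → match
v → no match
vi → match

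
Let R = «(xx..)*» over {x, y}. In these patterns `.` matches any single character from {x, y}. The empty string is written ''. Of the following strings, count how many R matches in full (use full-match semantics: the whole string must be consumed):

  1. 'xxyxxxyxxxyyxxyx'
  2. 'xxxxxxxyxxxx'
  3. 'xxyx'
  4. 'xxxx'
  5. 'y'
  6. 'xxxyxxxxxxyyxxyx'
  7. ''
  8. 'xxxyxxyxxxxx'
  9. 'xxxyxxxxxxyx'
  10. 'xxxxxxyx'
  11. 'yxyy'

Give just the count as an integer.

9

1 → match
2 → match
3 → match
4 → match
5 → no match
6 → match
7 → match
8 → match
9 → match
10 → match
11 → no match
Total matched: 9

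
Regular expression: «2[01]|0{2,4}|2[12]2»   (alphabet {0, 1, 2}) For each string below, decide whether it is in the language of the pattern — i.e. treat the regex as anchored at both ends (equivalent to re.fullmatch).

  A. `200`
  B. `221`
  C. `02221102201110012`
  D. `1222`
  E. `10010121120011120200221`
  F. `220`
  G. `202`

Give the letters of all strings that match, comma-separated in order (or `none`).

A → no match
B → no match
C → no match
D → no match
E → no match
F → no match
G → no match

none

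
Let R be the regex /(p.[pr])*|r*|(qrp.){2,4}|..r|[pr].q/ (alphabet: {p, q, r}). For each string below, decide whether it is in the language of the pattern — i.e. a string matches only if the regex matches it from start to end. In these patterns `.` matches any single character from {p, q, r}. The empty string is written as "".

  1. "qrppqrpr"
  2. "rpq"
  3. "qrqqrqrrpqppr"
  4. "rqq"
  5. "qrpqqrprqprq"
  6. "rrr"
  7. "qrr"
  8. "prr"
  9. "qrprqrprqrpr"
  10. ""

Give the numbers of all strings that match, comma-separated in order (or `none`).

1. "qrppqrpr" → match
2. "rpq" → match
3 → no match
4. "rqq" → match
5. "qrpqqrprqprq" → no match
6. "rrr" → match
7. "qrr" → match
8. "prr" → match
9. "qrprqrprqrpr" → match
10. "" → match

1, 2, 4, 6, 7, 8, 9, 10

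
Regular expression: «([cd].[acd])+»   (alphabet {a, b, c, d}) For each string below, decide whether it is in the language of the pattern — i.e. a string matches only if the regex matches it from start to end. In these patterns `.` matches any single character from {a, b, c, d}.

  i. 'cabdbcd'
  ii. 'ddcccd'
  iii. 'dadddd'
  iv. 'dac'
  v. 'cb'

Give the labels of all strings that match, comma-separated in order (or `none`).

ii, iii, iv

i → no match
ii → match
iii → match
iv → match
v → no match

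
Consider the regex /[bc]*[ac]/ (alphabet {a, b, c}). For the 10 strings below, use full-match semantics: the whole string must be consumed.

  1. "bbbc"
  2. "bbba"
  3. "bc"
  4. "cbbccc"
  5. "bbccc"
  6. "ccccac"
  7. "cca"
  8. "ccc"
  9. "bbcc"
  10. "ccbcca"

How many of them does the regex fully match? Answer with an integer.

1 → match
2 → match
3 → match
4 → match
5 → match
6 → no match
7 → match
8 → match
9 → match
10 → match
Total matched: 9

9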